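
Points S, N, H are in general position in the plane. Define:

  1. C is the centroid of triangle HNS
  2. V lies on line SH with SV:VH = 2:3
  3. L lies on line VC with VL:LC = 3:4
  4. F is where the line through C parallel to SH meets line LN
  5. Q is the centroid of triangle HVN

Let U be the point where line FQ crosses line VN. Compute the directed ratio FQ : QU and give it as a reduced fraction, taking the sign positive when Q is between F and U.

Choose coordinates S = (0, 0), N = (1, 0), H = (0, 1).
1. C is the centroid of triangle HNS ⇒ C = (1/3, 1/3)
2. V lies on line SH with SV:VH = 2:3 ⇒ V = (0, 2/5)
3. L lies on line VC with VL:LC = 3:4 ⇒ L = (1/7, 13/35)
4. F is where the line through C parallel to SH meets line LN ⇒ F = (1/3, 13/45)
5. Q is the centroid of triangle HVN ⇒ Q = (1/3, 7/15)
line FQ meets VN at U = (1/3, 4/15)
Q = F + t·(U−F) with t = -8, so FQ:QU = -8:9

FQ:QU = -8/9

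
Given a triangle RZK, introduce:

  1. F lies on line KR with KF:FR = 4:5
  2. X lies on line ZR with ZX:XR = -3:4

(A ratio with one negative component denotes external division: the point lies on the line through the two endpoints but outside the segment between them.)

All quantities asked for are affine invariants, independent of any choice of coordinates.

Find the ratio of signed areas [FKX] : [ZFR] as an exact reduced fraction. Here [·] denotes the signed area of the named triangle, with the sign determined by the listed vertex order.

[FKX]:[ZFR] = -16/5

Work in coordinates with R = (0, 0), Z = (1, 0), K = (0, 1).
1. F lies on line KR with KF:FR = 4:5 ⇒ F = (0, 5/9)
2. X lies on line ZR with ZX:XR = -3:4 ⇒ X = (4, 0)
2·[FKX] = -16/9, 2·[ZFR] = 5/9
[FKX]:[ZFR] = -16/9:5/9 = -16/5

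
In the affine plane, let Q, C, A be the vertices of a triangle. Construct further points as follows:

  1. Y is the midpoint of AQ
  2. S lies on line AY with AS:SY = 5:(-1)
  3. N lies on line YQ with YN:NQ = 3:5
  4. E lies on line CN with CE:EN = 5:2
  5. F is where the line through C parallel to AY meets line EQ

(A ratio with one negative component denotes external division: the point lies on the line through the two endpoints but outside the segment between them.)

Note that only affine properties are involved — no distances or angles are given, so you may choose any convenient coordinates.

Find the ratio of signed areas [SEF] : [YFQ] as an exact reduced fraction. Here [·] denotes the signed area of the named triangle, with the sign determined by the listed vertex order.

[SEF]:[YFQ] = -15/28

Assign Q = (0, 0), C = (1, 0), A = (0, 1) — the answer is frame-independent, so this choice is without loss of generality.
1. Y is the midpoint of AQ ⇒ Y = (0, 1/2)
2. S lies on line AY with AS:SY = 5:(-1) ⇒ S = (0, 3/8)
3. N lies on line YQ with YN:NQ = 3:5 ⇒ N = (0, 5/16)
4. E lies on line CN with CE:EN = 5:2 ⇒ E = (2/7, 25/112)
5. F is where the line through C parallel to AY meets line EQ ⇒ F = (1, 25/32)
2·[SEF] = 15/56, 2·[YFQ] = -1/2
[SEF]:[YFQ] = 15/56:-1/2 = -15/28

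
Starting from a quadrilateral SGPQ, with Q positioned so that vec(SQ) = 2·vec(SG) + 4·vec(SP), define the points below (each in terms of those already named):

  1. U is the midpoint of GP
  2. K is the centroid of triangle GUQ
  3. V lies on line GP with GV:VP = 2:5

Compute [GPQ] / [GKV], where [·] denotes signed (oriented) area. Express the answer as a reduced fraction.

Work in coordinates with S = (0, 0), G = (1, 0), P = (0, 1), Q = (2, 4).
1. U is the midpoint of GP ⇒ U = (1/2, 1/2)
2. K is the centroid of triangle GUQ ⇒ K = (7/6, 3/2)
3. V lies on line GP with GV:VP = 2:5 ⇒ V = (5/7, 2/7)
2·[GPQ] = -5, 2·[GKV] = 10/21
[GPQ]:[GKV] = -5:10/21 = -21/2

[GPQ]:[GKV] = -21/2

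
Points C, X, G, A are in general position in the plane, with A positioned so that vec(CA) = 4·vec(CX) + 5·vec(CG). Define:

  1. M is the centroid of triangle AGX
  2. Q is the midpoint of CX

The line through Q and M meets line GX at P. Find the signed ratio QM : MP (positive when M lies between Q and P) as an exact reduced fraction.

Assign C = (0, 0), X = (1, 0), G = (0, 1), A = (4, 5) — the answer is frame-independent, so this choice is without loss of generality.
1. M is the centroid of triangle AGX ⇒ M = (5/3, 2)
2. Q is the midpoint of CX ⇒ Q = (1/2, 0)
line QM meets GX at P = (13/19, 6/19)
M = Q + t·(P−Q) with t = 19/3, so QM:MP = 19/3:-16/3

QM:MP = -19/16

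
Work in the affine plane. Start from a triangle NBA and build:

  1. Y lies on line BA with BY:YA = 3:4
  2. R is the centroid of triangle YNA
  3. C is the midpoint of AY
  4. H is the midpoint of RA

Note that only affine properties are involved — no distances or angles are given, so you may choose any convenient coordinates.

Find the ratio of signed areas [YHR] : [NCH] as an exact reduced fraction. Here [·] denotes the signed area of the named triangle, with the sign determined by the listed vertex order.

[YHR]:[NCH] = 2/3

Choose coordinates N = (0, 0), B = (1, 0), A = (0, 1).
1. Y lies on line BA with BY:YA = 3:4 ⇒ Y = (4/7, 3/7)
2. R is the centroid of triangle YNA ⇒ R = (4/21, 10/21)
3. C is the midpoint of AY ⇒ C = (2/7, 5/7)
4. H is the midpoint of RA ⇒ H = (2/21, 31/42)
2·[YHR] = 2/21, 2·[NCH] = 1/7
[YHR]:[NCH] = 2/21:1/7 = 2/3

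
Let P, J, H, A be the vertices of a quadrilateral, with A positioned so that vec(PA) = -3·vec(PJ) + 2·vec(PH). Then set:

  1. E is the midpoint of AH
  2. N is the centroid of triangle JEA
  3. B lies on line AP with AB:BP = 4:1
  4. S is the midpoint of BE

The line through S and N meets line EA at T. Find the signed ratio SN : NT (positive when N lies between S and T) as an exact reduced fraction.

Work in coordinates with P = (0, 0), J = (1, 0), H = (0, 1), A = (-3, 2).
1. E is the midpoint of AH ⇒ E = (-3/2, 3/2)
2. N is the centroid of triangle JEA ⇒ N = (-7/6, 7/6)
3. B lies on line AP with AB:BP = 4:1 ⇒ B = (-3/5, 2/5)
4. S is the midpoint of BE ⇒ S = (-21/20, 19/20)
line SN meets EA at T = (-21/16, 23/16)
N = S + t·(T−S) with t = 4/9, so SN:NT = 4/9:5/9

SN:NT = 4/5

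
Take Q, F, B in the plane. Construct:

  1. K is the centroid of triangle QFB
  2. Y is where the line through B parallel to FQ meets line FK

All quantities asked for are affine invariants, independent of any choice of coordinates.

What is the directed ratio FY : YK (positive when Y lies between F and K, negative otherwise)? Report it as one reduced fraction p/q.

Assign Q = (0, 0), F = (1, 0), B = (0, 1) — the answer is frame-independent, so this choice is without loss of generality.
1. K is the centroid of triangle QFB ⇒ K = (1/3, 1/3)
2. Y is where the line through B parallel to FQ meets line FK ⇒ Y = (-1, 1)
Y = F + t·(K−F) with t = 3, so FY:YK = t:(1−t) = 3:-2

FY:YK = -3/2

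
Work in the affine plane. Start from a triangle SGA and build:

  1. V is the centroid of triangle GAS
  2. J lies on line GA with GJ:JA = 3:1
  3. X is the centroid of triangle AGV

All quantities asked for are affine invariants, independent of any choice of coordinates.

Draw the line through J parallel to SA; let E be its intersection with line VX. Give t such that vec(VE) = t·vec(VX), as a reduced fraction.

t = -3/4

Work in coordinates with S = (0, 0), G = (1, 0), A = (0, 1).
1. V is the centroid of triangle GAS ⇒ V = (1/3, 1/3)
2. J lies on line GA with GJ:JA = 3:1 ⇒ J = (1/4, 3/4)
3. X is the centroid of triangle AGV ⇒ X = (4/9, 4/9)
through J parallel to SA: direction (0, 1); meets VX at E = (1/4, 1/4)
E = V + t·(X−V) with t = -3/4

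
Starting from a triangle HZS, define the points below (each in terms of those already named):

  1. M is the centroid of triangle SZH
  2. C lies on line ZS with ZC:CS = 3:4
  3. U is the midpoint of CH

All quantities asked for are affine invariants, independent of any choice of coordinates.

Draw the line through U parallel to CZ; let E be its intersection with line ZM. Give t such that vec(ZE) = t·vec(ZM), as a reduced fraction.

t = 3/2

Choose coordinates H = (0, 0), Z = (1, 0), S = (0, 1).
1. M is the centroid of triangle SZH ⇒ M = (1/3, 1/3)
2. C lies on line ZS with ZC:CS = 3:4 ⇒ C = (4/7, 3/7)
3. U is the midpoint of CH ⇒ U = (2/7, 3/14)
through U parallel to CZ: direction (3/7, -3/7); meets ZM at E = (0, 1/2)
E = Z + t·(M−Z) with t = 3/2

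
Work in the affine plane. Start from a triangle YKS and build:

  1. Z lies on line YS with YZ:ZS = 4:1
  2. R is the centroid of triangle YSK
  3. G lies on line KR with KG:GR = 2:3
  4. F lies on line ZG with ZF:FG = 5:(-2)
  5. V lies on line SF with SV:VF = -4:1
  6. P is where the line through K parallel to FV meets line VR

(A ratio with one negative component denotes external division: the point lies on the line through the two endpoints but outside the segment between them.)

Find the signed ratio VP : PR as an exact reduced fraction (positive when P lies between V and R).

Set Y = (0, 0), K = (1, 0), S = (0, 1); any affine frame gives the same invariant.
1. Z lies on line YS with YZ:ZS = 4:1 ⇒ Z = (0, 4/5)
2. R is the centroid of triangle YSK ⇒ R = (1/3, 1/3)
3. G lies on line KR with KG:GR = 2:3 ⇒ G = (11/15, 2/15)
4. F lies on line ZG with ZF:FG = 5:(-2) ⇒ F = (11/9, -14/45)
5. V lies on line SF with SV:VF = -4:1 ⇒ V = (44/27, -101/135)
6. P is where the line through K parallel to FV meets line VR ⇒ P = (296/153, -767/765)
P = V + t·(R−V) with t = -4/17, so VP:PR = t:(1−t) = -4/17:21/17

VP:PR = -4/21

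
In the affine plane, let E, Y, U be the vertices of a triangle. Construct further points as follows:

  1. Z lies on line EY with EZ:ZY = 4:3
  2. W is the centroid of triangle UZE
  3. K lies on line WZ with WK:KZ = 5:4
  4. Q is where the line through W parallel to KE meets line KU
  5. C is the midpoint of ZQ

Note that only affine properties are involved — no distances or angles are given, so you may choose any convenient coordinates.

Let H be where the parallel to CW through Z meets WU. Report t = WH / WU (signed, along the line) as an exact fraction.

Set E = (0, 0), Y = (1, 0), U = (0, 1); any affine frame gives the same invariant.
1. Z lies on line EY with EZ:ZY = 4:3 ⇒ Z = (4/7, 0)
2. W is the centroid of triangle UZE ⇒ W = (4/21, 1/3)
3. K lies on line WZ with WK:KZ = 5:4 ⇒ K = (76/189, 4/27)
4. Q is where the line through W parallel to KE meets line KU ⇒ Q = (8/27, 191/513)
5. C is the midpoint of ZQ ⇒ C = (82/189, 191/1026)
through Z parallel to CW: direction (-46/189, 151/1026); meets WU at H = (1144/5061, 151/723)
H = W + t·(U−W) with t = -45/241

t = -45/241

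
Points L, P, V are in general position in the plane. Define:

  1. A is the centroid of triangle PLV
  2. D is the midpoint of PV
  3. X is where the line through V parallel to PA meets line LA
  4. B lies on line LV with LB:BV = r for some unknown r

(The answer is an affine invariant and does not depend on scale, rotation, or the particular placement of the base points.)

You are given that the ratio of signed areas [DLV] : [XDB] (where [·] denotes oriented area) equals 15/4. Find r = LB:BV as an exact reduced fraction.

r = 4

Assign L = (0, 0), P = (1, 0), V = (0, 1) — the answer is frame-independent, so this choice is without loss of generality.
1. A is the centroid of triangle PLV ⇒ A = (1/3, 1/3)
2. D is the midpoint of PV ⇒ D = (1/2, 1/2)
3. X is where the line through V parallel to PA meets line LA ⇒ X = (2/3, 2/3)
4. With LB:BV = r, write λ = r/(r+1) so B = L + λ·(V−L); B is affine-linear in λ
Every point depending on B is an affine combination of B and λ-independent points, so each such coordinate is linear in λ; the λ² term in each signed area is a multiple of (V−L)×(V−L) = 0, so 2·[DLV] and 2·[XDB] are each linear in λ. Evaluating at λ=0 and λ=1:
  2·[DLV] = -1/2,   2·[XDB] = -1/6·λ
So [DLV]:[XDB] = (-1/2) / (-1/6·λ). Setting this equal to 15/4:
  -1/2 = 15/4·(-1/6·λ)  ⇒  λ = 4/5
Then r = λ/(1−λ) = (4/5)/(1/5) = 4. Check: with r = 4, B = (0, 4/5) and [DLV]:[XDB] = 15/4 as required.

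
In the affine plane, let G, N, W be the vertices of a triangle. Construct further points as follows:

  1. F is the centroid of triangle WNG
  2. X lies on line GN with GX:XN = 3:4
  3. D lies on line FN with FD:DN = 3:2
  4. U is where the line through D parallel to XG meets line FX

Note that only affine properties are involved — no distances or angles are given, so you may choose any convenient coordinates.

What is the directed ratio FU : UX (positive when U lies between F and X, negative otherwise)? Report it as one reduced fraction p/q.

FU:UX = 3/2

Choose coordinates G = (0, 0), N = (1, 0), W = (0, 1).
1. F is the centroid of triangle WNG ⇒ F = (1/3, 1/3)
2. X lies on line GN with GX:XN = 3:4 ⇒ X = (3/7, 0)
3. D lies on line FN with FD:DN = 3:2 ⇒ D = (11/15, 2/15)
4. U is where the line through D parallel to XG meets line FX ⇒ U = (41/105, 2/15)
U = F + t·(X−F) with t = 3/5, so FU:UX = t:(1−t) = 3/5:2/5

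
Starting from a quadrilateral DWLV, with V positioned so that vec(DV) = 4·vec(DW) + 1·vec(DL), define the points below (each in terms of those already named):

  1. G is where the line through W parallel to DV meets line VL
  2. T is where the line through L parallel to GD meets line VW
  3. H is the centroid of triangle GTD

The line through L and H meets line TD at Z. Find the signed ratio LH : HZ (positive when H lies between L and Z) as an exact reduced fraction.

LH:HZ = -7

Work in coordinates with D = (0, 0), W = (1, 0), L = (0, 1), V = (4, 1).
1. G is where the line through W parallel to DV meets line VL ⇒ G = (5, 1)
2. T is where the line through L parallel to GD meets line VW ⇒ T = (10, 3)
3. H is the centroid of triangle GTD ⇒ H = (5, 4/3)
line LH meets TD at Z = (30/7, 9/7)
H = L + t·(Z−L) with t = 7/6, so LH:HZ = 7/6:-1/6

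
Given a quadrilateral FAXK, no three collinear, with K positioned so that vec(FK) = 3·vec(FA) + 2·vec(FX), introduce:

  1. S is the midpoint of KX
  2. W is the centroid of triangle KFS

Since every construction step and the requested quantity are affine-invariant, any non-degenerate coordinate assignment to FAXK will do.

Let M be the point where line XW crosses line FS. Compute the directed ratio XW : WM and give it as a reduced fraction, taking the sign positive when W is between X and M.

XW:WM = -4

Work in coordinates with F = (0, 0), A = (1, 0), X = (0, 1), K = (3, 2).
1. S is the midpoint of KX ⇒ S = (3/2, 3/2)
2. W is the centroid of triangle KFS ⇒ W = (3/2, 7/6)
line XW meets FS at M = (9/8, 9/8)
W = X + t·(M−X) with t = 4/3, so XW:WM = 4/3:-1/3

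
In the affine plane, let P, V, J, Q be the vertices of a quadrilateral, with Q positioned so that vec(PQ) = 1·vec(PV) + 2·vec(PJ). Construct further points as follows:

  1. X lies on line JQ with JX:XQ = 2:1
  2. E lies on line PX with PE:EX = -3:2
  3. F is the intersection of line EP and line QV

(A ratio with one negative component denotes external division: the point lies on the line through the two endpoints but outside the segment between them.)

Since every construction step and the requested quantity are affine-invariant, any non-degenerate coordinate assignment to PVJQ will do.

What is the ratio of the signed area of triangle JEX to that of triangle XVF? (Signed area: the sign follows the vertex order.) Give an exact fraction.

Work in coordinates with P = (0, 0), V = (1, 0), J = (0, 1), Q = (1, 2).
1. X lies on line JQ with JX:XQ = 2:1 ⇒ X = (2/3, 5/3)
2. E lies on line PX with PE:EX = -3:2 ⇒ E = (2, 5)
3. F is the intersection of line EP and line QV ⇒ F = (1, 5/2)
2·[JEX] = -4/3, 2·[XVF] = 5/6
[JEX]:[XVF] = -4/3:5/6 = -8/5

[JEX]:[XVF] = -8/5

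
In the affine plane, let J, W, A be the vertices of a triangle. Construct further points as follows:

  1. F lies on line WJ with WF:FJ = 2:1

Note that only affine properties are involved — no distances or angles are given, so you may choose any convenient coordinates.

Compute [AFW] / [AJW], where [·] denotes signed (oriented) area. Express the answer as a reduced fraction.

[AFW]:[AJW] = 2/3

Assign J = (0, 0), W = (1, 0), A = (0, 1) — the answer is frame-independent, so this choice is without loss of generality.
1. F lies on line WJ with WF:FJ = 2:1 ⇒ F = (1/3, 0)
2·[AFW] = 2/3, 2·[AJW] = 1
[AFW]:[AJW] = 2/3:1 = 2/3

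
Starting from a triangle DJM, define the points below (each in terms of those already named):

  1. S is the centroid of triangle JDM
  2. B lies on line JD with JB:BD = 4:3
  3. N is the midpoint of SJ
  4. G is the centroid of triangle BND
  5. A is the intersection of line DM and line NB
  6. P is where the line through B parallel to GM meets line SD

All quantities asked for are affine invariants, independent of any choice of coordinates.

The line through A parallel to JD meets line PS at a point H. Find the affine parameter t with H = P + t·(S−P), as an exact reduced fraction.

t = -201/8

Work in coordinates with D = (0, 0), J = (1, 0), M = (0, 1).
1. S is the centroid of triangle JDM ⇒ S = (1/3, 1/3)
2. B lies on line JD with JB:BD = 4:3 ⇒ B = (3/7, 0)
3. N is the midpoint of SJ ⇒ N = (2/3, 1/6)
4. G is the centroid of triangle BND ⇒ G = (23/63, 1/18)
5. A is the intersection of line DM and line NB ⇒ A = (0, -3/10)
6. P is where the line through B parallel to GM meets line SD ⇒ P = (17/55, 17/55)
through A parallel to JD: direction (-1, 0); meets PS at H = (-3/10, -3/10)
H = P + t·(S−P) with t = -201/8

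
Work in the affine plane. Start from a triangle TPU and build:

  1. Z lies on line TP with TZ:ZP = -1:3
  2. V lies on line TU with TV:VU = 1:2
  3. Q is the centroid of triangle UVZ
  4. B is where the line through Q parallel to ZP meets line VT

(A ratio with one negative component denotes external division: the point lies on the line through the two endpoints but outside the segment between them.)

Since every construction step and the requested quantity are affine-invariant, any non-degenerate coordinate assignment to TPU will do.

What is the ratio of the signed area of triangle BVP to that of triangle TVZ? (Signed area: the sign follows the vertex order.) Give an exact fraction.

Choose coordinates T = (0, 0), P = (1, 0), U = (0, 1).
1. Z lies on line TP with TZ:ZP = -1:3 ⇒ Z = (-1/2, 0)
2. V lies on line TU with TV:VU = 1:2 ⇒ V = (0, 1/3)
3. Q is the centroid of triangle UVZ ⇒ Q = (-1/6, 4/9)
4. B is where the line through Q parallel to ZP meets line VT ⇒ B = (0, 4/9)
2·[BVP] = 1/9, 2·[TVZ] = 1/6
[BVP]:[TVZ] = 1/9:1/6 = 2/3

[BVP]:[TVZ] = 2/3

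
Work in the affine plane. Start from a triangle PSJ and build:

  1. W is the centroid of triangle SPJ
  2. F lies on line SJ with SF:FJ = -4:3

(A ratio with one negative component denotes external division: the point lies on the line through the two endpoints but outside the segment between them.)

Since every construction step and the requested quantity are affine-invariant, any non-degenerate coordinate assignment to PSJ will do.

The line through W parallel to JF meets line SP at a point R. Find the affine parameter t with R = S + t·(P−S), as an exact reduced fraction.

Set P = (0, 0), S = (1, 0), J = (0, 1); any affine frame gives the same invariant.
1. W is the centroid of triangle SPJ ⇒ W = (1/3, 1/3)
2. F lies on line SJ with SF:FJ = -4:3 ⇒ F = (-3, 4)
through W parallel to JF: direction (-3, 3); meets SP at R = (2/3, 0)
R = S + t·(P−S) with t = 1/3

t = 1/3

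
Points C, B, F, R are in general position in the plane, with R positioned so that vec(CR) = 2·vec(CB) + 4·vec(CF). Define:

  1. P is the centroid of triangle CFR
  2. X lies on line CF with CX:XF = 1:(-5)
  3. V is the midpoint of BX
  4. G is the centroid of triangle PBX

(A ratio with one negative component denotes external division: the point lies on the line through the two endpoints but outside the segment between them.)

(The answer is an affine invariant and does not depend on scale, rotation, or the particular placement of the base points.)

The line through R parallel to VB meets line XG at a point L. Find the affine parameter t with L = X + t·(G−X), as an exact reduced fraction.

t = 45/7

Choose coordinates C = (0, 0), B = (1, 0), F = (0, 1), R = (2, 4).
1. P is the centroid of triangle CFR ⇒ P = (2/3, 5/3)
2. X lies on line CF with CX:XF = 1:(-5) ⇒ X = (0, -1/4)
3. V is the midpoint of BX ⇒ V = (1/2, -1/8)
4. G is the centroid of triangle PBX ⇒ G = (5/9, 17/36)
through R parallel to VB: direction (1/2, 1/8); meets XG at L = (25/7, 123/28)
L = X + t·(G−X) with t = 45/7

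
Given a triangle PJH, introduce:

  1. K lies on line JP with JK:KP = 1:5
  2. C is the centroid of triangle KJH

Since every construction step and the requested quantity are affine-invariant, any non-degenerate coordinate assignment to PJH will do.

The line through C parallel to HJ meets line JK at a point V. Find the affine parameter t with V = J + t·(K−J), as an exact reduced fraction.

t = 1/3

Work in coordinates with P = (0, 0), J = (1, 0), H = (0, 1).
1. K lies on line JP with JK:KP = 1:5 ⇒ K = (5/6, 0)
2. C is the centroid of triangle KJH ⇒ C = (11/18, 1/3)
through C parallel to HJ: direction (1, -1); meets JK at V = (17/18, 0)
V = J + t·(K−J) with t = 1/3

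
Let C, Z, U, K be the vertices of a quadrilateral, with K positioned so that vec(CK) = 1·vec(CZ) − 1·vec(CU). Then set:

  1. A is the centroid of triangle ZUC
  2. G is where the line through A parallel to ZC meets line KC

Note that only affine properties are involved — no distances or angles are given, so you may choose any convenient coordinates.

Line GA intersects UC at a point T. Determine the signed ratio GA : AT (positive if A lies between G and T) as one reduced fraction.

GA:AT = -2

Work in coordinates with C = (0, 0), Z = (1, 0), U = (0, 1), K = (1, -1).
1. A is the centroid of triangle ZUC ⇒ A = (1/3, 1/3)
2. G is where the line through A parallel to ZC meets line KC ⇒ G = (-1/3, 1/3)
line GA meets UC at T = (0, 1/3)
A = G + t·(T−G) with t = 2, so GA:AT = 2:-1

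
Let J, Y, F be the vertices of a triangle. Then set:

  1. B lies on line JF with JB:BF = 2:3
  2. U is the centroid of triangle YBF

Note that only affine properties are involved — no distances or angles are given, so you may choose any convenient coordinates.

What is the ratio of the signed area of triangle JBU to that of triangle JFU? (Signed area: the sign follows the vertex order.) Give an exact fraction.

Assign J = (0, 0), Y = (1, 0), F = (0, 1) — the answer is frame-independent, so this choice is without loss of generality.
1. B lies on line JF with JB:BF = 2:3 ⇒ B = (0, 2/5)
2. U is the centroid of triangle YBF ⇒ U = (1/3, 7/15)
2·[JBU] = -2/15, 2·[JFU] = -1/3
[JBU]:[JFU] = -2/15:-1/3 = 2/5

[JBU]:[JFU] = 2/5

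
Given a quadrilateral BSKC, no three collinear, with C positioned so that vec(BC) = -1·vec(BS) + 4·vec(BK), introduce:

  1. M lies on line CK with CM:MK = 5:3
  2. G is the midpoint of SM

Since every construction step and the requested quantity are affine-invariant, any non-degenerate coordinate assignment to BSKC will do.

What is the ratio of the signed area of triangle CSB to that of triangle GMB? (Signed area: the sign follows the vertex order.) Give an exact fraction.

[CSB]:[GMB] = -64/17

Choose coordinates B = (0, 0), S = (1, 0), K = (0, 1), C = (-1, 4).
1. M lies on line CK with CM:MK = 5:3 ⇒ M = (-3/8, 17/8)
2. G is the midpoint of SM ⇒ G = (5/16, 17/16)
2·[CSB] = -4, 2·[GMB] = 17/16
[CSB]:[GMB] = -4:17/16 = -64/17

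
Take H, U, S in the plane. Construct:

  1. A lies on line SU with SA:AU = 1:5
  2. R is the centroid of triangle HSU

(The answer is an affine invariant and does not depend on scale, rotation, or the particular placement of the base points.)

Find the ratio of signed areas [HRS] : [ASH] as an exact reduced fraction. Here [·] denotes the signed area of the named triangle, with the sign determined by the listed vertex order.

[HRS]:[ASH] = 2

Assign H = (0, 0), U = (1, 0), S = (0, 1) — the answer is frame-independent, so this choice is without loss of generality.
1. A lies on line SU with SA:AU = 1:5 ⇒ A = (1/6, 5/6)
2. R is the centroid of triangle HSU ⇒ R = (1/3, 1/3)
2·[HRS] = 1/3, 2·[ASH] = 1/6
[HRS]:[ASH] = 1/3:1/6 = 2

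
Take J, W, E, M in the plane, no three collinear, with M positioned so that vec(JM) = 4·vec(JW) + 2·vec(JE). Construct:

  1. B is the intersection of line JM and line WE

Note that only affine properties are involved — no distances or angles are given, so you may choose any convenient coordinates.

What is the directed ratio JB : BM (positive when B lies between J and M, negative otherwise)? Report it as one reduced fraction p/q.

Choose coordinates J = (0, 0), W = (1, 0), E = (0, 1), M = (4, 2).
1. B is the intersection of line JM and line WE ⇒ B = (2/3, 1/3)
B = J + t·(M−J) with t = 1/6, so JB:BM = t:(1−t) = 1/6:5/6

JB:BM = 1/5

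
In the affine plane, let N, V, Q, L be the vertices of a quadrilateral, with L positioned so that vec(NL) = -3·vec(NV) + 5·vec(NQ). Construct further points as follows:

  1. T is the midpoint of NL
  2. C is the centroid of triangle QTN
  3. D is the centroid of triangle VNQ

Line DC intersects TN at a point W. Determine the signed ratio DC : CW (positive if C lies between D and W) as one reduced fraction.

DC:CW = 5/3

Choose coordinates N = (0, 0), V = (1, 0), Q = (0, 1), L = (-3, 5).
1. T is the midpoint of NL ⇒ T = (-3/2, 5/2)
2. C is the centroid of triangle QTN ⇒ C = (-1/2, 7/6)
3. D is the centroid of triangle VNQ ⇒ D = (1/3, 1/3)
line DC meets TN at W = (-1, 5/3)
C = D + t·(W−D) with t = 5/8, so DC:CW = 5/8:3/8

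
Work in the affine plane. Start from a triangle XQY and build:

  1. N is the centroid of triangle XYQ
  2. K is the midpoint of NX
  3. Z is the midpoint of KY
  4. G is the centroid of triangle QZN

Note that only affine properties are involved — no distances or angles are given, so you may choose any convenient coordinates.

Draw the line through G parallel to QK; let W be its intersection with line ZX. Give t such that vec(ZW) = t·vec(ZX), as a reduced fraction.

t = 1/3

Work in coordinates with X = (0, 0), Q = (1, 0), Y = (0, 1).
1. N is the centroid of triangle XYQ ⇒ N = (1/3, 1/3)
2. K is the midpoint of NX ⇒ K = (1/6, 1/6)
3. Z is the midpoint of KY ⇒ Z = (1/12, 7/12)
4. G is the centroid of triangle QZN ⇒ G = (17/36, 11/36)
through G parallel to QK: direction (-5/6, 1/6); meets ZX at W = (1/18, 7/18)
W = Z + t·(X−Z) with t = 1/3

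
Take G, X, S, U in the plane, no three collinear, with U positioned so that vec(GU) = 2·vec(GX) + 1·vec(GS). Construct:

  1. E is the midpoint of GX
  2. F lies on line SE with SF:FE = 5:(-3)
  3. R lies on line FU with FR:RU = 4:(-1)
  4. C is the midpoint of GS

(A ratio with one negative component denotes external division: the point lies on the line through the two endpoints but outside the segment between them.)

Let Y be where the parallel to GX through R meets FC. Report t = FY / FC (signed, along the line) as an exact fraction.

Assign G = (0, 0), X = (1, 0), S = (0, 1), U = (2, 1) — the answer is frame-independent, so this choice is without loss of generality.
1. E is the midpoint of GX ⇒ E = (1/2, 0)
2. F lies on line SE with SF:FE = 5:(-3) ⇒ F = (5/4, -3/2)
3. R lies on line FU with FR:RU = 4:(-1) ⇒ R = (9/4, 11/6)
4. C is the midpoint of GS ⇒ C = (0, 1/2)
through R parallel to GX: direction (1, 0); meets FC at Y = (-5/6, 11/6)
Y = F + t·(C−F) with t = 5/3

t = 5/3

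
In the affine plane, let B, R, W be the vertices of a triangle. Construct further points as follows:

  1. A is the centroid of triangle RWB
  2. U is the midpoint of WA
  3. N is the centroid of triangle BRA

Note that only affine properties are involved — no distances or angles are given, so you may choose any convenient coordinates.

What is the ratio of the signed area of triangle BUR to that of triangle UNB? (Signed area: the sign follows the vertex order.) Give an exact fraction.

Work in coordinates with B = (0, 0), R = (1, 0), W = (0, 1).
1. A is the centroid of triangle RWB ⇒ A = (1/3, 1/3)
2. U is the midpoint of WA ⇒ U = (1/6, 2/3)
3. N is the centroid of triangle BRA ⇒ N = (4/9, 1/9)
2·[BUR] = -2/3, 2·[UNB] = -5/18
[BUR]:[UNB] = -2/3:-5/18 = 12/5

[BUR]:[UNB] = 12/5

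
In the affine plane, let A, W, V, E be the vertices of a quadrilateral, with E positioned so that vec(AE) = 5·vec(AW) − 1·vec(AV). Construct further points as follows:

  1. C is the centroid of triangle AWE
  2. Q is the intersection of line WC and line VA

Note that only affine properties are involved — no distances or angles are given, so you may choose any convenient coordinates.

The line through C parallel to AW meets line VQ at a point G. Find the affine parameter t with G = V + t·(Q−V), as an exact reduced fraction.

t = 2

Set A = (0, 0), W = (1, 0), V = (0, 1), E = (5, -1); any affine frame gives the same invariant.
1. C is the centroid of triangle AWE ⇒ C = (2, -1/3)
2. Q is the intersection of line WC and line VA ⇒ Q = (0, 1/3)
through C parallel to AW: direction (1, 0); meets VQ at G = (0, -1/3)
G = V + t·(Q−V) with t = 2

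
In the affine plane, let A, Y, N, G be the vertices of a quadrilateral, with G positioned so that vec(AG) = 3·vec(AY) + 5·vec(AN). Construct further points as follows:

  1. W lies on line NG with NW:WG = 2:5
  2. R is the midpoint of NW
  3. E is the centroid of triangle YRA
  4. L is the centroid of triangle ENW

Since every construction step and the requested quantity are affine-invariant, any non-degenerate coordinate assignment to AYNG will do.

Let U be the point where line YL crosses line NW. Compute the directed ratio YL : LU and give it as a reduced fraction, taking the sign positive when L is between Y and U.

YL:LU = 53/10

Choose coordinates A = (0, 0), Y = (1, 0), N = (0, 1), G = (3, 5).
1. W lies on line NG with NW:WG = 2:5 ⇒ W = (6/7, 15/7)
2. R is the midpoint of NW ⇒ R = (3/7, 11/7)
3. E is the centroid of triangle YRA ⇒ E = (10/21, 11/21)
4. L is the centroid of triangle ENW ⇒ L = (4/9, 11/9)
line YL meets NW at U = (18/53, 77/53)
L = Y + t·(U−Y) with t = 53/63, so YL:LU = 53/63:10/63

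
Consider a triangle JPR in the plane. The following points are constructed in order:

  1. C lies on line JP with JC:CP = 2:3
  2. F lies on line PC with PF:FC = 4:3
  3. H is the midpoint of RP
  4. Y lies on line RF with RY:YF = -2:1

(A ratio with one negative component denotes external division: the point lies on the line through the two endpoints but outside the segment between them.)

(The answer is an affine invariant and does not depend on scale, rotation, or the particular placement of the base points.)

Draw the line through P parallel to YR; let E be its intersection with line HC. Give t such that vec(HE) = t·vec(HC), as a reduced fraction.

Choose coordinates J = (0, 0), P = (1, 0), R = (0, 1).
1. C lies on line JP with JC:CP = 2:3 ⇒ C = (2/5, 0)
2. F lies on line PC with PF:FC = 4:3 ⇒ F = (23/35, 0)
3. H is the midpoint of RP ⇒ H = (1/2, 1/2)
4. Y lies on line RF with RY:YF = -2:1 ⇒ Y = (46/35, -1)
through P parallel to YR: direction (-46/35, 2); meets HC at E = (27/50, 7/10)
E = H + t·(C−H) with t = -2/5

t = -2/5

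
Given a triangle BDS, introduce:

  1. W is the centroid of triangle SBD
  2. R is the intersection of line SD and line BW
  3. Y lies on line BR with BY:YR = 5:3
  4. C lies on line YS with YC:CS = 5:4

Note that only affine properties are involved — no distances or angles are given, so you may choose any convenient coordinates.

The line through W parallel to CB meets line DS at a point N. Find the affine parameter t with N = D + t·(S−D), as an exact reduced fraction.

t = 11/18

Work in coordinates with B = (0, 0), D = (1, 0), S = (0, 1).
1. W is the centroid of triangle SBD ⇒ W = (1/3, 1/3)
2. R is the intersection of line SD and line BW ⇒ R = (1/2, 1/2)
3. Y lies on line BR with BY:YR = 5:3 ⇒ Y = (5/16, 5/16)
4. C lies on line YS with YC:CS = 5:4 ⇒ C = (5/36, 25/36)
through W parallel to CB: direction (-5/36, -25/36); meets DS at N = (7/18, 11/18)
N = D + t·(S−D) with t = 11/18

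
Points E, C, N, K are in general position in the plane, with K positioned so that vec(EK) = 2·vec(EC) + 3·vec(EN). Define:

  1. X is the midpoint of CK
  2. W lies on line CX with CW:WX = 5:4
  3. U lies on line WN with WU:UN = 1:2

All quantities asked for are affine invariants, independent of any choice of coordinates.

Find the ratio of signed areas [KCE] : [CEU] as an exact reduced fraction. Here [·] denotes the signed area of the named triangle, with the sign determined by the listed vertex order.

[KCE]:[CEU] = 27/8

Choose coordinates E = (0, 0), C = (1, 0), N = (0, 1), K = (2, 3).
1. X is the midpoint of CK ⇒ X = (3/2, 3/2)
2. W lies on line CX with CW:WX = 5:4 ⇒ W = (23/18, 5/6)
3. U lies on line WN with WU:UN = 1:2 ⇒ U = (23/27, 8/9)
2·[KCE] = -3, 2·[CEU] = -8/9
[KCE]:[CEU] = -3:-8/9 = 27/8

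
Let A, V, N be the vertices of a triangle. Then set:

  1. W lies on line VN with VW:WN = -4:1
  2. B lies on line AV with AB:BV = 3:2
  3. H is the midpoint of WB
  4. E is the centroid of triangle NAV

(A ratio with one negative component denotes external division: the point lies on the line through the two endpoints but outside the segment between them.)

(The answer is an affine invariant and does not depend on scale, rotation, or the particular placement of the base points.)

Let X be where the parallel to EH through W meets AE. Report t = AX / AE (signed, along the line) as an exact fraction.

t = 7/8

Set A = (0, 0), V = (1, 0), N = (0, 1); any affine frame gives the same invariant.
1. W lies on line VN with VW:WN = -4:1 ⇒ W = (-1/3, 4/3)
2. B lies on line AV with AB:BV = 3:2 ⇒ B = (3/5, 0)
3. H is the midpoint of WB ⇒ H = (2/15, 2/3)
4. E is the centroid of triangle NAV ⇒ E = (1/3, 1/3)
through W parallel to EH: direction (-1/5, 1/3); meets AE at X = (7/24, 7/24)
X = A + t·(E−A) with t = 7/8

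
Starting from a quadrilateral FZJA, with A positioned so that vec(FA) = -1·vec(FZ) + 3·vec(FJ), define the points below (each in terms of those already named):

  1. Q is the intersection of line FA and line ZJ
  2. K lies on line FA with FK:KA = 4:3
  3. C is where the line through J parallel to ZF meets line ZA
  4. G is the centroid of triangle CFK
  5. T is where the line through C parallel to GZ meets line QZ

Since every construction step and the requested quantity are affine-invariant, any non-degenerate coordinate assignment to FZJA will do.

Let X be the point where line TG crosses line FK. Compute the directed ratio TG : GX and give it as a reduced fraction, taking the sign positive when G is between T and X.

Assign F = (0, 0), Z = (1, 0), J = (0, 1), A = (-1, 3) — the answer is frame-independent, so this choice is without loss of generality.
1. Q is the intersection of line FA and line ZJ ⇒ Q = (-1/2, 3/2)
2. K lies on line FA with FK:KA = 4:3 ⇒ K = (-4/7, 12/7)
3. C is where the line through J parallel to ZF meets line ZA ⇒ C = (1/3, 1)
4. G is the centroid of triangle CFK ⇒ G = (-5/63, 19/21)
5. T is where the line through C parallel to GZ meets line QZ ⇒ T = (-19/11, 30/11)
line TG meets FK at X = (-311/721, 933/721)
G = T + t·(X−T) with t = 103/81, so TG:GX = 103/81:-22/81

TG:GX = -103/22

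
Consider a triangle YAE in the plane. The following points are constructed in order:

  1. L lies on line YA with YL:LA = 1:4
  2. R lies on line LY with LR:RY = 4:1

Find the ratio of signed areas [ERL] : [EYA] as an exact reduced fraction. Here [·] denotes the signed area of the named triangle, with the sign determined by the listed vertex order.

Work in coordinates with Y = (0, 0), A = (1, 0), E = (0, 1).
1. L lies on line YA with YL:LA = 1:4 ⇒ L = (1/5, 0)
2. R lies on line LY with LR:RY = 4:1 ⇒ R = (1/25, 0)
2·[ERL] = 4/25, 2·[EYA] = 1
[ERL]:[EYA] = 4/25:1 = 4/25

[ERL]:[EYA] = 4/25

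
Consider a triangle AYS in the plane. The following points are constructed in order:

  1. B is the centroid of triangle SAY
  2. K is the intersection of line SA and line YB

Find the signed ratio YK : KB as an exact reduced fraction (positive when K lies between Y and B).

Assign A = (0, 0), Y = (1, 0), S = (0, 1) — the answer is frame-independent, so this choice is without loss of generality.
1. B is the centroid of triangle SAY ⇒ B = (1/3, 1/3)
2. K is the intersection of line SA and line YB ⇒ K = (0, 1/2)
K = Y + t·(B−Y) with t = 3/2, so YK:KB = t:(1−t) = 3/2:-1/2

YK:KB = -3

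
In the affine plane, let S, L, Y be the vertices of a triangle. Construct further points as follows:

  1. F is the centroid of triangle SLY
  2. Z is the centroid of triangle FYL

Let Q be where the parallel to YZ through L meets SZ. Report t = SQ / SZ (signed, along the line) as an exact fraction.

Assign S = (0, 0), L = (1, 0), Y = (0, 1) — the answer is frame-independent, so this choice is without loss of generality.
1. F is the centroid of triangle SLY ⇒ F = (1/3, 1/3)
2. Z is the centroid of triangle FYL ⇒ Z = (4/9, 4/9)
through L parallel to YZ: direction (4/9, -5/9); meets SZ at Q = (5/9, 5/9)
Q = S + t·(Z−S) with t = 5/4

t = 5/4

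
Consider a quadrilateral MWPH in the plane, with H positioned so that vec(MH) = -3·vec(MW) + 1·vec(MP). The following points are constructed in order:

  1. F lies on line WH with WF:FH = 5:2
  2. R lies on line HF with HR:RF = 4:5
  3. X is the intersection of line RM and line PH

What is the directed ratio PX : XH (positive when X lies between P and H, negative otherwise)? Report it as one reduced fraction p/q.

Work in coordinates with M = (0, 0), W = (1, 0), P = (0, 1), H = (-3, 1).
1. F lies on line WH with WF:FH = 5:2 ⇒ F = (-13/7, 5/7)
2. R lies on line HF with HR:RF = 4:5 ⇒ R = (-157/63, 55/63)
3. X is the intersection of line RM and line PH ⇒ X = (-157/55, 1)
X = P + t·(H−P) with t = 157/165, so PX:XH = t:(1−t) = 157/165:8/165

PX:XH = 157/8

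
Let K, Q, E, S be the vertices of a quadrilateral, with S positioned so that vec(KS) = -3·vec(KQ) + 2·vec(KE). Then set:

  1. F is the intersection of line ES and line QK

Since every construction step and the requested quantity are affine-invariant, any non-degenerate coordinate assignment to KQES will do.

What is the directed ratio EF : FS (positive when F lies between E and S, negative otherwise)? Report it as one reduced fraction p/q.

EF:FS = -1/2

Choose coordinates K = (0, 0), Q = (1, 0), E = (0, 1), S = (-3, 2).
1. F is the intersection of line ES and line QK ⇒ F = (3, 0)
F = E + t·(S−E) with t = -1, so EF:FS = t:(1−t) = -1:2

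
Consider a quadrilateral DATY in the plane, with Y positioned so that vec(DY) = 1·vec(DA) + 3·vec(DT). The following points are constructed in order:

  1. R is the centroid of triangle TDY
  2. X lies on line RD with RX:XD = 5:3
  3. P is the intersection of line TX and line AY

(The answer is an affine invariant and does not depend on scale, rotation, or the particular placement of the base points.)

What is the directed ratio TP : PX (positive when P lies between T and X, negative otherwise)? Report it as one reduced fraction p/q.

TP:PX = -8/7

Assign D = (0, 0), A = (1, 0), T = (0, 1), Y = (1, 3) — the answer is frame-independent, so this choice is without loss of generality.
1. R is the centroid of triangle TDY ⇒ R = (1/3, 4/3)
2. X lies on line RD with RX:XD = 5:3 ⇒ X = (1/8, 1/2)
3. P is the intersection of line TX and line AY ⇒ P = (1, -3)
P = T + t·(X−T) with t = 8, so TP:PX = t:(1−t) = 8:-7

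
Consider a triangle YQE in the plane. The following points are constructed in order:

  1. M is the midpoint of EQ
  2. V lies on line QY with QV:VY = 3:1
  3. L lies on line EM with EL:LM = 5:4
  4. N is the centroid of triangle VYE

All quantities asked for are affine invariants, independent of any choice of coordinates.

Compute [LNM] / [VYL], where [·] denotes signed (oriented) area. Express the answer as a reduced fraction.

[LNM]:[VYL] = -28/39

Set Y = (0, 0), Q = (1, 0), E = (0, 1); any affine frame gives the same invariant.
1. M is the midpoint of EQ ⇒ M = (1/2, 1/2)
2. V lies on line QY with QV:VY = 3:1 ⇒ V = (1/4, 0)
3. L lies on line EM with EL:LM = 5:4 ⇒ L = (5/18, 13/18)
4. N is the centroid of triangle VYE ⇒ N = (1/12, 1/3)
2·[LNM] = 7/54, 2·[VYL] = -13/72
[LNM]:[VYL] = 7/54:-13/72 = -28/39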